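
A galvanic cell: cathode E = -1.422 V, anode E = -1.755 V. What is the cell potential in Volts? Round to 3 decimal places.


Standard cell potential: E_cell = E_cathode - E_anode.
E_cell = -1.422 - (-1.755)
E_cell = 0.333 V, rounded to 3 dp:

0.333 V


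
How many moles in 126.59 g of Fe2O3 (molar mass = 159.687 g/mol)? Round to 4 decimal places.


n = mass / M
n = 126.59 / 159.687
n = 0.79273829 mol, rounded to 4 dp:

0.7927 mol


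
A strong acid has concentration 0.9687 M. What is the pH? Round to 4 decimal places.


A strong acid dissociates completely, so [H+] equals the given concentration.
pH = -log10([H+]) = -log10(0.9687)
pH = 0.0138107, rounded to 4 dp:

0.0138


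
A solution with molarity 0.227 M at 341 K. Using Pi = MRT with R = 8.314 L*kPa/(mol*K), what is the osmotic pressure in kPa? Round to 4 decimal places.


Osmotic pressure (van't Hoff): Pi = M*R*T.
RT = 8.314 * 341 = 2835.074
Pi = 0.227 * 2835.074
Pi = 643.561798 kPa, rounded to 4 dp:

643.5618 kPa


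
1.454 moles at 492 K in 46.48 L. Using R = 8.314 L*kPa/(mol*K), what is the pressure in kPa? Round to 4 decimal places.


PV = nRT, solve for P = nRT / V.
nRT = 1.454 * 8.314 * 492 = 5947.5696
P = 5947.5696 / 46.48
P = 127.95975904 kPa, rounded to 4 dp:

127.9598 kPa


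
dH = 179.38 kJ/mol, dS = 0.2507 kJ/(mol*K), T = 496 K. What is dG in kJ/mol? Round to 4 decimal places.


Gibbs: dG = dH - T*dS (consistent units, dS already in kJ/(mol*K)).
T*dS = 496 * 0.2507 = 124.3472
dG = 179.38 - (124.3472)
dG = 55.0328 kJ/mol, rounded to 4 dp:

55.0328 kJ/mol


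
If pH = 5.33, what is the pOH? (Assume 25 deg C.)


At 25 deg C, pH + pOH = 14.
pOH = 14 - pH = 14 - 5.33
pOH = 8.67:

8.67


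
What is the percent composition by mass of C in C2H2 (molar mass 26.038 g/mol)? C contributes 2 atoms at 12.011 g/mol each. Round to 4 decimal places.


pct = 100 * (n_elem * M_elem) / M_total
mass_contribution = 2 * 12.011 = 24.022 g/mol
pct = 100 * 24.022 / 26.038
pct = 92.25746985 %, rounded to 4 dp:

92.2575 %


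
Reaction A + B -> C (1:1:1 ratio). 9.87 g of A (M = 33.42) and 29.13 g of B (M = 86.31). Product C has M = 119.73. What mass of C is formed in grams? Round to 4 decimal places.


Find moles of each reactant; the smaller value is the limiting reagent in a 1:1:1 reaction, so moles_C equals moles of the limiter.
n_A = mass_A / M_A = 9.87 / 33.42 = 0.295332 mol
n_B = mass_B / M_B = 29.13 / 86.31 = 0.337504 mol
Limiting reagent: A (smaller), n_limiting = 0.295332 mol
mass_C = n_limiting * M_C = 0.295332 * 119.73
mass_C = 35.36010036 g, rounded to 4 dp:

35.3601 g


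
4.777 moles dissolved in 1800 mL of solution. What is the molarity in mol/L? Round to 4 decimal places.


Convert volume to liters: V_L = V_mL / 1000.
V_L = 1800 / 1000 = 1.8 L
M = n / V_L = 4.777 / 1.8
M = 2.65388889 mol/L, rounded to 4 dp:

2.6539 mol/L


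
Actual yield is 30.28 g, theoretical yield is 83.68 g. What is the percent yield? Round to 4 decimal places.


% yield = 100 * actual / theoretical
% yield = 100 * 30.28 / 83.68
% yield = 36.18546845 %, rounded to 4 dp:

36.1855 %


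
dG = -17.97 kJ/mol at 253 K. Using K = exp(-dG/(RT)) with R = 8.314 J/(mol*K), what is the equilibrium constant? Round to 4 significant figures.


dG is in kJ/mol; multiply by 1000 to match R in J/(mol*K).
RT = 8.314 * 253 = 2103.442 J/mol
exponent = -dG*1000 / (RT) = -(-17.97*1000) / 2103.442 = 8.54314024
K = exp(8.54314024)
K = 5131.433, rounded to 4 significant figures:

5131


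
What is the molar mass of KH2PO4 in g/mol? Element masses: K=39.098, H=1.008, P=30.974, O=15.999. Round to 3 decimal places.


M = sum(count * atomic_mass) over atoms.
M = 1*39.098 + 2*1.008 + 1*30.974 + 4*15.999
M = 39.098 + 2.016 + 30.974 + 63.996
M = 136.084 g/mol, rounded to 3 dp:

136.084 g/mol


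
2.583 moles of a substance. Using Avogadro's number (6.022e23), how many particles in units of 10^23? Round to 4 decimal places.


N = n * NA, then divide by 1e23 for the requested units.
N / 1e23 = n * 6.022
N / 1e23 = 2.583 * 6.022
N / 1e23 = 15.554826, rounded to 4 dp:

15.5548


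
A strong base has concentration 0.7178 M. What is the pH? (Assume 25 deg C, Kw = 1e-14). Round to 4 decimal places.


A strong base dissociates completely, so [OH-] equals the given concentration.
pOH = -log10([OH-]) = -log10(0.7178) = 0.143997
pH = 14 - pOH = 14 - 0.143997
pH = 13.856003, rounded to 4 dp:

13.8560


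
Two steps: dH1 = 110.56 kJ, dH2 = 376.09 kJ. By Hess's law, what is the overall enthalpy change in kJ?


Hess's law: enthalpy is a state function, so add the step enthalpies.
dH_total = dH1 + dH2 = 110.56 + (376.09)
dH_total = 486.65 kJ:

486.65 kJ


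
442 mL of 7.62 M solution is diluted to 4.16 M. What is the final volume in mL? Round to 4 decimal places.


Dilution: M1*V1 = M2*V2, solve for V2.
V2 = M1*V1 / M2
V2 = 7.62 * 442 / 4.16
V2 = 3368.04 / 4.16
V2 = 809.625 mL, rounded to 4 dp:

809.6250 mL


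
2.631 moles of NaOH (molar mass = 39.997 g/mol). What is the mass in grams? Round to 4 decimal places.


mass = n * M
mass = 2.631 * 39.997
mass = 105.232107 g, rounded to 4 dp:

105.2321 g


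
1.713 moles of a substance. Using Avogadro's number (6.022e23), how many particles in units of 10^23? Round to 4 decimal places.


N = n * NA, then divide by 1e23 for the requested units.
N / 1e23 = n * 6.022
N / 1e23 = 1.713 * 6.022
N / 1e23 = 10.315686, rounded to 4 dp:

10.3157


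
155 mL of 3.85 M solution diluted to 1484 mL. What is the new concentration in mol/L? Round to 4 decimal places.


Dilution: M1*V1 = M2*V2, solve for M2.
M2 = M1*V1 / V2
M2 = 3.85 * 155 / 1484
M2 = 596.75 / 1484
M2 = 0.40212264 mol/L, rounded to 4 dp:

0.4021 mol/L


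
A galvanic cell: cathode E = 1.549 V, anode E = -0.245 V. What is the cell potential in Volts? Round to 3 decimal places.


Standard cell potential: E_cell = E_cathode - E_anode.
E_cell = 1.549 - (-0.245)
E_cell = 1.794 V, rounded to 3 dp:

1.794 V


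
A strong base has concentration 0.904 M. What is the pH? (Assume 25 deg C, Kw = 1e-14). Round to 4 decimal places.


A strong base dissociates completely, so [OH-] equals the given concentration.
pOH = -log10([OH-]) = -log10(0.904) = 0.043832
pH = 14 - pOH = 14 - 0.043832
pH = 13.956168, rounded to 4 dp:

13.9562


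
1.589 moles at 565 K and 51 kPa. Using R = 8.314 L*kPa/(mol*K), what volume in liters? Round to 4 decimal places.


PV = nRT, solve for V = nRT / P.
nRT = 1.589 * 8.314 * 565 = 7464.1845
V = 7464.1845 / 51
V = 146.35655882 L, rounded to 4 dp:

146.3566 L


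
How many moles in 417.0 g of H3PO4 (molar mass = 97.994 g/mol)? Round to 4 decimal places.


n = mass / M
n = 417.0 / 97.994
n = 4.25536257 mol, rounded to 4 dp:

4.2554 mol


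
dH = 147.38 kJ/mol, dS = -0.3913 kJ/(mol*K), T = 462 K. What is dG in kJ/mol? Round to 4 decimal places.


Gibbs: dG = dH - T*dS (consistent units, dS already in kJ/(mol*K)).
T*dS = 462 * -0.3913 = -180.7806
dG = 147.38 - (-180.7806)
dG = 328.1606 kJ/mol, rounded to 4 dp:

328.1606 kJ/mol


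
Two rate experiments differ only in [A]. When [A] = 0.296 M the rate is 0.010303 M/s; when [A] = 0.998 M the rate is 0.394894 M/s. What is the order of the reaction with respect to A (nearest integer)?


Rate is proportional to [A]^n, so rate2/rate1 = ([A]2/[A]1)^n. Take logs to solve for n.
rate2/rate1 = 0.394894 / 0.010303 = 38.3281
[A]2/[A]1 = 0.998 / 0.296 = 3.3716
n = ln(38.3281) / ln(3.3716) = 3.0
Nearest integer order:

3


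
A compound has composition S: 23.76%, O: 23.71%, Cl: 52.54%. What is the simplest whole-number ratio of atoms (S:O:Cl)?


Assume 100 g of compound, divide each mass% by atomic mass to get moles, then normalize by the smallest to get a raw atom ratio.
Moles per 100 g: S: 23.76/32.065 = 0.741, O: 23.71/15.999 = 1.482, Cl: 52.54/35.453 = 1.482
Raw ratio (divide by min = 0.741): S: 1.0, O: 2.0, Cl: 2.0
Multiply by 1 to clear fractions: S: 1.0 ~= 1, O: 2.0 ~= 2, Cl: 2.0 ~= 2
Reduce by GCD to get the simplest whole-number ratio:

1:2:2


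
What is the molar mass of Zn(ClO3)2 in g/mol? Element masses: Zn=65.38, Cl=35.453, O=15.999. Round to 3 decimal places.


M = sum(count * atomic_mass) over atoms.
M = 1*65.38 + 2*35.453 + 6*15.999
M = 65.38 + 70.906 + 95.994
M = 232.28 g/mol, rounded to 3 dp:

232.280 g/mol


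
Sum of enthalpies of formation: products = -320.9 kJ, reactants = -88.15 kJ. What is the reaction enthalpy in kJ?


dH_rxn = sum(dH_f products) - sum(dH_f reactants)
dH_rxn = -320.9 - (-88.15)
dH_rxn = -232.75 kJ:

-232.75 kJ


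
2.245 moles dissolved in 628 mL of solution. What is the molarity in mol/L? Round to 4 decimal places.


Convert volume to liters: V_L = V_mL / 1000.
V_L = 628 / 1000 = 0.628 L
M = n / V_L = 2.245 / 0.628
M = 3.57484076 mol/L, rounded to 4 dp:

3.5748 mol/L


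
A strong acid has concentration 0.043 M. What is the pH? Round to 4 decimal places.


A strong acid dissociates completely, so [H+] equals the given concentration.
pH = -log10([H+]) = -log10(0.043)
pH = 1.36653154, rounded to 4 dp:

1.3665


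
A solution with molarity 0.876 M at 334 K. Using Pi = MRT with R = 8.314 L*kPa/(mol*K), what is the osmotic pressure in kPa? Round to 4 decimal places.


Osmotic pressure (van't Hoff): Pi = M*R*T.
RT = 8.314 * 334 = 2776.876
Pi = 0.876 * 2776.876
Pi = 2432.543376 kPa, rounded to 4 dp:

2432.5434 kPa


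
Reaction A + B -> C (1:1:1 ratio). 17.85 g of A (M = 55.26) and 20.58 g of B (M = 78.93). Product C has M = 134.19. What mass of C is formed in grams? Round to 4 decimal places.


Find moles of each reactant; the smaller value is the limiting reagent in a 1:1:1 reaction, so moles_C equals moles of the limiter.
n_A = mass_A / M_A = 17.85 / 55.26 = 0.323018 mol
n_B = mass_B / M_B = 20.58 / 78.93 = 0.260737 mol
Limiting reagent: B (smaller), n_limiting = 0.260737 mol
mass_C = n_limiting * M_C = 0.260737 * 134.19
mass_C = 34.98829803 g, rounded to 4 dp:

34.9883 g


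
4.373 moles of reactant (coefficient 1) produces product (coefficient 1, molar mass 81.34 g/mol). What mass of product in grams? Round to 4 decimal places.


Use the coefficient ratio to convert reactant moles to product moles, then multiply by the product's molar mass.
moles_P = moles_R * (coeff_P / coeff_R) = 4.373 * (1/1) = 4.373
mass_P = moles_P * M_P = 4.373 * 81.34
mass_P = 355.69982 g, rounded to 4 dp:

355.6998 g


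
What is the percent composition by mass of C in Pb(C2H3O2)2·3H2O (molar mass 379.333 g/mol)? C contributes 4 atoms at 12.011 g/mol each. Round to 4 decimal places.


pct = 100 * (n_elem * M_elem) / M_total
mass_contribution = 4 * 12.011 = 48.044 g/mol
pct = 100 * 48.044 / 379.333
pct = 12.66538899 %, rounded to 4 dp:

12.6654 %


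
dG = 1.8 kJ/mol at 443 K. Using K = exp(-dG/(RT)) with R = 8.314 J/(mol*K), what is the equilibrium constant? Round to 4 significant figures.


dG is in kJ/mol; multiply by 1000 to match R in J/(mol*K).
RT = 8.314 * 443 = 3683.102 J/mol
exponent = -dG*1000 / (RT) = -(1.8*1000) / 3683.102 = -0.48871848
K = exp(-0.48871848)
K = 0.61341199, rounded to 4 significant figures:

0.6134


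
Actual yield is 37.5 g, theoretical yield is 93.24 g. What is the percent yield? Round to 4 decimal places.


% yield = 100 * actual / theoretical
% yield = 100 * 37.5 / 93.24
% yield = 40.21879022 %, rounded to 4 dp:

40.2188 %


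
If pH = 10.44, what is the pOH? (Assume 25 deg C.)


At 25 deg C, pH + pOH = 14.
pOH = 14 - pH = 14 - 10.44
pOH = 3.56:

3.56


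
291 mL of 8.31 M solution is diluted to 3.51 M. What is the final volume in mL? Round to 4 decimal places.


Dilution: M1*V1 = M2*V2, solve for V2.
V2 = M1*V1 / M2
V2 = 8.31 * 291 / 3.51
V2 = 2418.21 / 3.51
V2 = 688.94871795 mL, rounded to 4 dp:

688.9487 mL


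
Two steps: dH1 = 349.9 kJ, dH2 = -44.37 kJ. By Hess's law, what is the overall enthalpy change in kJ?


Hess's law: enthalpy is a state function, so add the step enthalpies.
dH_total = dH1 + dH2 = 349.9 + (-44.37)
dH_total = 305.53 kJ:

305.53 kJ


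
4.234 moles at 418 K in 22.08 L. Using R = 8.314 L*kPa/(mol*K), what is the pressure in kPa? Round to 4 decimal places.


PV = nRT, solve for P = nRT / V.
nRT = 4.234 * 8.314 * 418 = 14714.217
P = 14714.217 / 22.08
P = 666.40475543 kPa, rounded to 4 dp:

666.4048 kPa


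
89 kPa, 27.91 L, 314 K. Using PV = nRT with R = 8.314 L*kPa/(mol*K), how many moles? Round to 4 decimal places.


PV = nRT, solve for n = PV / (RT).
PV = 89 * 27.91 = 2483.99
RT = 8.314 * 314 = 2610.596
n = 2483.99 / 2610.596
n = 0.95150303 mol, rounded to 4 dp:

0.9515 mol


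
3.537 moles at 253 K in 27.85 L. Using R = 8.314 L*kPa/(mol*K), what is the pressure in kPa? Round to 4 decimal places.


PV = nRT, solve for P = nRT / V.
nRT = 3.537 * 8.314 * 253 = 7439.8744
P = 7439.8744 / 27.85
P = 267.14091203 kPa, rounded to 4 dp:

267.1409 kPa


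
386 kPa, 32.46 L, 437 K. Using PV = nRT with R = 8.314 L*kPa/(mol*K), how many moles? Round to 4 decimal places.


PV = nRT, solve for n = PV / (RT).
PV = 386 * 32.46 = 12529.56
RT = 8.314 * 437 = 3633.218
n = 12529.56 / 3633.218
n = 3.44861222 mol, rounded to 4 dp:

3.4486 mol


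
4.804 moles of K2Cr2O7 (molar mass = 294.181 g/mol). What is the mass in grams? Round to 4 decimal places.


mass = n * M
mass = 4.804 * 294.181
mass = 1413.245524 g, rounded to 4 dp:

1413.2455 g


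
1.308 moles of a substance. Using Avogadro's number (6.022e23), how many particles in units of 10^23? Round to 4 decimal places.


N = n * NA, then divide by 1e23 for the requested units.
N / 1e23 = n * 6.022
N / 1e23 = 1.308 * 6.022
N / 1e23 = 7.876776, rounded to 4 dp:

7.8768


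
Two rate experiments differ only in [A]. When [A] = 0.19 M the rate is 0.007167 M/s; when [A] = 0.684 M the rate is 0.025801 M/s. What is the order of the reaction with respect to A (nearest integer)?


Rate is proportional to [A]^n, so rate2/rate1 = ([A]2/[A]1)^n. Take logs to solve for n.
rate2/rate1 = 0.025801 / 0.007167 = 3.6
[A]2/[A]1 = 0.684 / 0.19 = 3.6
n = ln(3.6) / ln(3.6) = 1.0
Nearest integer order:

1


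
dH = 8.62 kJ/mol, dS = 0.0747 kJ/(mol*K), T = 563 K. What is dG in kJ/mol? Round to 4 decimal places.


Gibbs: dG = dH - T*dS (consistent units, dS already in kJ/(mol*K)).
T*dS = 563 * 0.0747 = 42.0561
dG = 8.62 - (42.0561)
dG = -33.4361 kJ/mol, rounded to 4 dp:

-33.4361 kJ/mol


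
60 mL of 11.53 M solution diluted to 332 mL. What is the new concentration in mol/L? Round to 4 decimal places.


Dilution: M1*V1 = M2*V2, solve for M2.
M2 = M1*V1 / V2
M2 = 11.53 * 60 / 332
M2 = 691.8 / 332
M2 = 2.08373494 mol/L, rounded to 4 dp:

2.0837 mol/L


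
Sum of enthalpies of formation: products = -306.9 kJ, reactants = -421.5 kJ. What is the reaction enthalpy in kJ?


dH_rxn = sum(dH_f products) - sum(dH_f reactants)
dH_rxn = -306.9 - (-421.5)
dH_rxn = 114.6 kJ:

114.60 kJ


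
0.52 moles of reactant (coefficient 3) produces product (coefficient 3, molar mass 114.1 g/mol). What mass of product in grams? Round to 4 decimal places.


Use the coefficient ratio to convert reactant moles to product moles, then multiply by the product's molar mass.
moles_P = moles_R * (coeff_P / coeff_R) = 0.52 * (3/3) = 0.52
mass_P = moles_P * M_P = 0.52 * 114.1
mass_P = 59.332 g, rounded to 4 dp:

59.3320 g


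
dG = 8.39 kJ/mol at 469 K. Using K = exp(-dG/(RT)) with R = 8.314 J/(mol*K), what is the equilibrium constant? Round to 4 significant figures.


dG is in kJ/mol; multiply by 1000 to match R in J/(mol*K).
RT = 8.314 * 469 = 3899.266 J/mol
exponent = -dG*1000 / (RT) = -(8.39*1000) / 3899.266 = -2.15168701
K = exp(-2.15168701)
K = 0.11628781, rounded to 4 significant figures:

0.1163


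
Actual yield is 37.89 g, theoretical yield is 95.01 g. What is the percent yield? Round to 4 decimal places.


% yield = 100 * actual / theoretical
% yield = 100 * 37.89 / 95.01
% yield = 39.88001263 %, rounded to 4 dp:

39.8800 %


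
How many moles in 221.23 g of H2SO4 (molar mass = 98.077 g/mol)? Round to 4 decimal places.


n = mass / M
n = 221.23 / 98.077
n = 2.25567666 mol, rounded to 4 dp:

2.2557 mol


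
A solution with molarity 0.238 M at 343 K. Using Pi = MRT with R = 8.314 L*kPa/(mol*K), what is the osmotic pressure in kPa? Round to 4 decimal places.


Osmotic pressure (van't Hoff): Pi = M*R*T.
RT = 8.314 * 343 = 2851.702
Pi = 0.238 * 2851.702
Pi = 678.705076 kPa, rounded to 4 dp:

678.7051 kPa


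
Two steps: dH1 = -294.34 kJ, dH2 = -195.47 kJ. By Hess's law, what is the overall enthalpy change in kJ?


Hess's law: enthalpy is a state function, so add the step enthalpies.
dH_total = dH1 + dH2 = -294.34 + (-195.47)
dH_total = -489.81 kJ:

-489.81 kJ


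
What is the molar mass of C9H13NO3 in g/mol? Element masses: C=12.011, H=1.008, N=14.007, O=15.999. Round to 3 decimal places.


M = sum(count * atomic_mass) over atoms.
M = 9*12.011 + 13*1.008 + 1*14.007 + 3*15.999
M = 108.099 + 13.104 + 14.007 + 47.997
M = 183.207 g/mol, rounded to 3 dp:

183.207 g/mol


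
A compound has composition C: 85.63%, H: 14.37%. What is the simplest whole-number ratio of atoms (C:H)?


Assume 100 g of compound, divide each mass% by atomic mass to get moles, then normalize by the smallest to get a raw atom ratio.
Moles per 100 g: C: 85.63/12.011 = 7.1293, H: 14.37/1.008 = 14.256
Raw ratio (divide by min = 7.1293): C: 1.0, H: 2.0
Multiply by 1 to clear fractions: C: 1.0 ~= 1, H: 2.0 ~= 2
Reduce by GCD to get the simplest whole-number ratio:

1:2


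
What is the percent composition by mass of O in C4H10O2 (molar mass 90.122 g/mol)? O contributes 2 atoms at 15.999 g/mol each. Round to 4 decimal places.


pct = 100 * (n_elem * M_elem) / M_total
mass_contribution = 2 * 15.999 = 31.998 g/mol
pct = 100 * 31.998 / 90.122
pct = 35.50520406 %, rounded to 4 dp:

35.5052 %


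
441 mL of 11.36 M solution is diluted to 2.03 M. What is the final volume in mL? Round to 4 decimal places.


Dilution: M1*V1 = M2*V2, solve for V2.
V2 = M1*V1 / M2
V2 = 11.36 * 441 / 2.03
V2 = 5009.76 / 2.03
V2 = 2467.86206897 mL, rounded to 4 dp:

2467.8621 mL


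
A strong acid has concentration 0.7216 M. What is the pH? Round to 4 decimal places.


A strong acid dissociates completely, so [H+] equals the given concentration.
pH = -log10([H+]) = -log10(0.7216)
pH = 0.14170348, rounded to 4 dp:

0.1417


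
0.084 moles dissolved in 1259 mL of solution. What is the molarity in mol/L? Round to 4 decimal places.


Convert volume to liters: V_L = V_mL / 1000.
V_L = 1259 / 1000 = 1.259 L
M = n / V_L = 0.084 / 1.259
M = 0.06671962 mol/L, rounded to 4 dp:

0.0667 mol/L


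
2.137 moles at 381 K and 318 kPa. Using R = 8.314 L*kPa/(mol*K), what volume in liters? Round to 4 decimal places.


PV = nRT, solve for V = nRT / P.
nRT = 2.137 * 8.314 * 381 = 6769.2339
V = 6769.2339 / 318
V = 21.28689906 L, rounded to 4 dp:

21.2869 L


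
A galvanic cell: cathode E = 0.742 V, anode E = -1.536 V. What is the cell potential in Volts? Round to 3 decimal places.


Standard cell potential: E_cell = E_cathode - E_anode.
E_cell = 0.742 - (-1.536)
E_cell = 2.278 V, rounded to 3 dp:

2.278 V


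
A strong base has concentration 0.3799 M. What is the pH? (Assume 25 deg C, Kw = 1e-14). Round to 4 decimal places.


A strong base dissociates completely, so [OH-] equals the given concentration.
pOH = -log10([OH-]) = -log10(0.3799) = 0.420331
pH = 14 - pOH = 14 - 0.420331
pH = 13.579669, rounded to 4 dp:

13.5797


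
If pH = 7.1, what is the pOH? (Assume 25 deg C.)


At 25 deg C, pH + pOH = 14.
pOH = 14 - pH = 14 - 7.1
pOH = 6.9:

6.90


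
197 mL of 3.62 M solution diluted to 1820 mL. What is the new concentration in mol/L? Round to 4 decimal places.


Dilution: M1*V1 = M2*V2, solve for M2.
M2 = M1*V1 / V2
M2 = 3.62 * 197 / 1820
M2 = 713.14 / 1820
M2 = 0.39183516 mol/L, rounded to 4 dp:

0.3918 mol/L


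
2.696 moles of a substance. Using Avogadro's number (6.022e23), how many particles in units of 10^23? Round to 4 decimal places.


N = n * NA, then divide by 1e23 for the requested units.
N / 1e23 = n * 6.022
N / 1e23 = 2.696 * 6.022
N / 1e23 = 16.235312, rounded to 4 dp:

16.2353


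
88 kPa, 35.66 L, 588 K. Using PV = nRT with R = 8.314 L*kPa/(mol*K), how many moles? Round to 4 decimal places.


PV = nRT, solve for n = PV / (RT).
PV = 88 * 35.66 = 3138.08
RT = 8.314 * 588 = 4888.632
n = 3138.08 / 4888.632
n = 0.64191373 mol, rounded to 4 dp:

0.6419 mol


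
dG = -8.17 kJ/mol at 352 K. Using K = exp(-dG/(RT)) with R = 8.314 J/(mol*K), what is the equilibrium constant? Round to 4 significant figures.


dG is in kJ/mol; multiply by 1000 to match R in J/(mol*K).
RT = 8.314 * 352 = 2926.528 J/mol
exponent = -dG*1000 / (RT) = -(-8.17*1000) / 2926.528 = 2.79170403
K = exp(2.79170403)
K = 16.308787, rounded to 4 significant figures:

16.31


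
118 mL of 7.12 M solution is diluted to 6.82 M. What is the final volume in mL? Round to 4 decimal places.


Dilution: M1*V1 = M2*V2, solve for V2.
V2 = M1*V1 / M2
V2 = 7.12 * 118 / 6.82
V2 = 840.16 / 6.82
V2 = 123.19061584 mL, rounded to 4 dp:

123.1906 mL


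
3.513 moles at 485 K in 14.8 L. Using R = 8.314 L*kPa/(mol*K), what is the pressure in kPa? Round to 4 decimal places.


PV = nRT, solve for P = nRT / V.
nRT = 3.513 * 8.314 * 485 = 14165.4348
P = 14165.4348 / 14.8
P = 957.12397297 kPa, rounded to 4 dp:

957.1240 kPa


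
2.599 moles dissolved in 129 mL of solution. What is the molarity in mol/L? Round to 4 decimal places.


Convert volume to liters: V_L = V_mL / 1000.
V_L = 129 / 1000 = 0.129 L
M = n / V_L = 2.599 / 0.129
M = 20.14728682 mol/L, rounded to 4 dp:

20.1473 mol/L


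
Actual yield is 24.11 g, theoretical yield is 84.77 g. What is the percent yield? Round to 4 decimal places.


% yield = 100 * actual / theoretical
% yield = 100 * 24.11 / 84.77
% yield = 28.44166568 %, rounded to 4 dp:

28.4417 %


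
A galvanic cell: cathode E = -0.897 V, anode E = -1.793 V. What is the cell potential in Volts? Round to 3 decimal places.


Standard cell potential: E_cell = E_cathode - E_anode.
E_cell = -0.897 - (-1.793)
E_cell = 0.896 V, rounded to 3 dp:

0.896 V


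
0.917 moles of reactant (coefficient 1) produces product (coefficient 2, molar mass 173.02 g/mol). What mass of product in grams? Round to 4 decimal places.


Use the coefficient ratio to convert reactant moles to product moles, then multiply by the product's molar mass.
moles_P = moles_R * (coeff_P / coeff_R) = 0.917 * (2/1) = 1.834
mass_P = moles_P * M_P = 1.834 * 173.02
mass_P = 317.31868 g, rounded to 4 dp:

317.3187 g


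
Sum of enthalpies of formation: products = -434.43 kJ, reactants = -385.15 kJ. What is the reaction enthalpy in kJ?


dH_rxn = sum(dH_f products) - sum(dH_f reactants)
dH_rxn = -434.43 - (-385.15)
dH_rxn = -49.28 kJ:

-49.28 kJ


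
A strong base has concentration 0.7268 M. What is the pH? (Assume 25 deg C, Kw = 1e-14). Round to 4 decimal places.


A strong base dissociates completely, so [OH-] equals the given concentration.
pOH = -log10([OH-]) = -log10(0.7268) = 0.138585
pH = 14 - pOH = 14 - 0.138585
pH = 13.861415, rounded to 4 dp:

13.8614


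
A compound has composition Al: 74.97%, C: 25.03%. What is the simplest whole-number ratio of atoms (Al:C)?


Assume 100 g of compound, divide each mass% by atomic mass to get moles, then normalize by the smallest to get a raw atom ratio.
Moles per 100 g: Al: 74.97/26.982 = 2.7785, C: 25.03/12.011 = 2.0839
Raw ratio (divide by min = 2.0839): Al: 1.333, C: 1.0
Multiply by 3 to clear fractions: Al: 4.0 ~= 4, C: 3.0 ~= 3
Reduce by GCD to get the simplest whole-number ratio:

4:3


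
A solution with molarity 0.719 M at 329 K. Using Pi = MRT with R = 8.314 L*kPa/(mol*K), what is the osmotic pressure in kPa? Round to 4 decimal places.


Osmotic pressure (van't Hoff): Pi = M*R*T.
RT = 8.314 * 329 = 2735.306
Pi = 0.719 * 2735.306
Pi = 1966.685014 kPa, rounded to 4 dp:

1966.6850 kPa


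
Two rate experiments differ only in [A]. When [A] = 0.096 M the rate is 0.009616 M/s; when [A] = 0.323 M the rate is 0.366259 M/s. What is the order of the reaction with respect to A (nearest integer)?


Rate is proportional to [A]^n, so rate2/rate1 = ([A]2/[A]1)^n. Take logs to solve for n.
rate2/rate1 = 0.366259 / 0.009616 = 38.0885
[A]2/[A]1 = 0.323 / 0.096 = 3.3646
n = ln(38.0885) / ln(3.3646) = 3.0
Nearest integer order:

3


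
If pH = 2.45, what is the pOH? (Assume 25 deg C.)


At 25 deg C, pH + pOH = 14.
pOH = 14 - pH = 14 - 2.45
pOH = 11.55:

11.55


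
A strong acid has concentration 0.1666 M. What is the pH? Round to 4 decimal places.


A strong acid dissociates completely, so [H+] equals the given concentration.
pH = -log10([H+]) = -log10(0.1666)
pH = 0.778325, rounded to 4 dp:

0.7783


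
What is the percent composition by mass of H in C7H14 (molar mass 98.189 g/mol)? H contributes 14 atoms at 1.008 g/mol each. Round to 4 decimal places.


pct = 100 * (n_elem * M_elem) / M_total
mass_contribution = 14 * 1.008 = 14.112 g/mol
pct = 100 * 14.112 / 98.189
pct = 14.37228203 %, rounded to 4 dp:

14.3723 %


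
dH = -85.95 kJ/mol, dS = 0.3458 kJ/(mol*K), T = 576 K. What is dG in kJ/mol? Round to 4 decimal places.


Gibbs: dG = dH - T*dS (consistent units, dS already in kJ/(mol*K)).
T*dS = 576 * 0.3458 = 199.1808
dG = -85.95 - (199.1808)
dG = -285.1308 kJ/mol, rounded to 4 dp:

-285.1308 kJ/mol


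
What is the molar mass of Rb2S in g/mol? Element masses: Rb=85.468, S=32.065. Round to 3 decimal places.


M = sum(count * atomic_mass) over atoms.
M = 2*85.468 + 1*32.065
M = 170.936 + 32.065
M = 203.001 g/mol, rounded to 3 dp:

203.001 g/mol


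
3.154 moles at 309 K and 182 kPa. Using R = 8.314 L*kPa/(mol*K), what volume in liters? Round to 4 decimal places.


PV = nRT, solve for V = nRT / P.
nRT = 3.154 * 8.314 * 309 = 8102.708
V = 8102.708 / 182
V = 44.52037363 L, rounded to 4 dp:

44.5204 L


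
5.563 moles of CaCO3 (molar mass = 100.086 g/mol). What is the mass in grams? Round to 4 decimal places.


mass = n * M
mass = 5.563 * 100.086
mass = 556.778418 g, rounded to 4 dp:

556.7784 g


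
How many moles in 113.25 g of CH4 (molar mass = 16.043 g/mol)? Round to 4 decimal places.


n = mass / M
n = 113.25 / 16.043
n = 7.05915352 mol, rounded to 4 dp:

7.0592 mol


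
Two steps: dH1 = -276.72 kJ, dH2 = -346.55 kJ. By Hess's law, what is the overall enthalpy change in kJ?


Hess's law: enthalpy is a state function, so add the step enthalpies.
dH_total = dH1 + dH2 = -276.72 + (-346.55)
dH_total = -623.27 kJ:

-623.27 kJ


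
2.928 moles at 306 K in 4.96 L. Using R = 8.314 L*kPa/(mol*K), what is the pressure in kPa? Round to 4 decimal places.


PV = nRT, solve for P = nRT / V.
nRT = 2.928 * 8.314 * 306 = 7449.078
P = 7449.078 / 4.96
P = 1501.83024194 kPa, rounded to 4 dp:

1501.8302 kPa


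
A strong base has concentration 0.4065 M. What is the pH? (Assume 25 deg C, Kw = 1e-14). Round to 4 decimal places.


A strong base dissociates completely, so [OH-] equals the given concentration.
pOH = -log10([OH-]) = -log10(0.4065) = 0.390939
pH = 14 - pOH = 14 - 0.390939
pH = 13.609061, rounded to 4 dp:

13.6091


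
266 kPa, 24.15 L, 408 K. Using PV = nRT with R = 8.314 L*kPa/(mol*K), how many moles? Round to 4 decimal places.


PV = nRT, solve for n = PV / (RT).
PV = 266 * 24.15 = 6423.9
RT = 8.314 * 408 = 3392.112
n = 6423.9 / 3392.112
n = 1.89377591 mol, rounded to 4 dp:

1.8938 mol


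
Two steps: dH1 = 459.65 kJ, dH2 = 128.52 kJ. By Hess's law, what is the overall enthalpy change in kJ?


Hess's law: enthalpy is a state function, so add the step enthalpies.
dH_total = dH1 + dH2 = 459.65 + (128.52)
dH_total = 588.17 kJ:

588.17 kJ


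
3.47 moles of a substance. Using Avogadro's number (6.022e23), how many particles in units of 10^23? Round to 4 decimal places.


N = n * NA, then divide by 1e23 for the requested units.
N / 1e23 = n * 6.022
N / 1e23 = 3.47 * 6.022
N / 1e23 = 20.89634, rounded to 4 dp:

20.8963


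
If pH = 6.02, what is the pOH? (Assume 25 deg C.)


At 25 deg C, pH + pOH = 14.
pOH = 14 - pH = 14 - 6.02
pOH = 7.98:

7.98


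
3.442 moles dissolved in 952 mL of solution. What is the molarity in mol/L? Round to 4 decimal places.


Convert volume to liters: V_L = V_mL / 1000.
V_L = 952 / 1000 = 0.952 L
M = n / V_L = 3.442 / 0.952
M = 3.61554622 mol/L, rounded to 4 dp:

3.6155 mol/L


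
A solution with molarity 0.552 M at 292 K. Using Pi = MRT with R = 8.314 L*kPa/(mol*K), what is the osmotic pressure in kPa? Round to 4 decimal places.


Osmotic pressure (van't Hoff): Pi = M*R*T.
RT = 8.314 * 292 = 2427.688
Pi = 0.552 * 2427.688
Pi = 1340.083776 kPa, rounded to 4 dp:

1340.0838 kPa


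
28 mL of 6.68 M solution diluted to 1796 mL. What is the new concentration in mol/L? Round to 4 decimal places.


Dilution: M1*V1 = M2*V2, solve for M2.
M2 = M1*V1 / V2
M2 = 6.68 * 28 / 1796
M2 = 187.04 / 1796
M2 = 0.10414254 mol/L, rounded to 4 dp:

0.1041 mol/L


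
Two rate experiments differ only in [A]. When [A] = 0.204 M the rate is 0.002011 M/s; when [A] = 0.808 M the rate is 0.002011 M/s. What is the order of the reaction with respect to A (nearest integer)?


Rate is proportional to [A]^n, so rate2/rate1 = ([A]2/[A]1)^n. Take logs to solve for n.
rate2/rate1 = 0.002011 / 0.002011 = 1.0
[A]2/[A]1 = 0.808 / 0.204 = 3.9608
n = ln(1.0) / ln(3.9608) = 0.0
Nearest integer order:

0


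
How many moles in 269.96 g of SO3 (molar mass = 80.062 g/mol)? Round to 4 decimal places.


n = mass / M
n = 269.96 / 80.062
n = 3.37188679 mol, rounded to 4 dp:

3.3719 mol


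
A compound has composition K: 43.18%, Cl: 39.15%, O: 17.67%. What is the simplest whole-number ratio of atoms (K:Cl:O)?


Assume 100 g of compound, divide each mass% by atomic mass to get moles, then normalize by the smallest to get a raw atom ratio.
Moles per 100 g: K: 43.18/39.098 = 1.1044, Cl: 39.15/35.453 = 1.1043, O: 17.67/15.999 = 1.1044
Raw ratio (divide by min = 1.1043): K: 1.0, Cl: 1.0, O: 1.0
Multiply by 1 to clear fractions: K: 1.0 ~= 1, Cl: 1.0 ~= 1, O: 1.0 ~= 1
Reduce by GCD to get the simplest whole-number ratio:

1:1:1


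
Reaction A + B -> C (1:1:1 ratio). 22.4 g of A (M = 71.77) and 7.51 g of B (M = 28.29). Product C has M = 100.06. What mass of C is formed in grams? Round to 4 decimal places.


Find moles of each reactant; the smaller value is the limiting reagent in a 1:1:1 reaction, so moles_C equals moles of the limiter.
n_A = mass_A / M_A = 22.4 / 71.77 = 0.312108 mol
n_B = mass_B / M_B = 7.51 / 28.29 = 0.265465 mol
Limiting reagent: B (smaller), n_limiting = 0.265465 mol
mass_C = n_limiting * M_C = 0.265465 * 100.06
mass_C = 26.5624279 g, rounded to 4 dp:

26.5624 g


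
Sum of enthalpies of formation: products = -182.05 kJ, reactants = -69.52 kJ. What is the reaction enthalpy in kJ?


dH_rxn = sum(dH_f products) - sum(dH_f reactants)
dH_rxn = -182.05 - (-69.52)
dH_rxn = -112.53 kJ:

-112.53 kJ


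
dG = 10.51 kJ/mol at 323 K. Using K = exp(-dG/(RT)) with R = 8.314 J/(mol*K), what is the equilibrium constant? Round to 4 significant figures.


dG is in kJ/mol; multiply by 1000 to match R in J/(mol*K).
RT = 8.314 * 323 = 2685.422 J/mol
exponent = -dG*1000 / (RT) = -(10.51*1000) / 2685.422 = -3.9137238
K = exp(-3.9137238)
K = 0.019966013, rounded to 4 significant figures:

0.01997


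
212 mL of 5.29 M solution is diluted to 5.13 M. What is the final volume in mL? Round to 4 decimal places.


Dilution: M1*V1 = M2*V2, solve for V2.
V2 = M1*V1 / M2
V2 = 5.29 * 212 / 5.13
V2 = 1121.48 / 5.13
V2 = 218.61208577 mL, rounded to 4 dp:

218.6121 mL


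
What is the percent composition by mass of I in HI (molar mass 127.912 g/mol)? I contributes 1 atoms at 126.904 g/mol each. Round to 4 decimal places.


pct = 100 * (n_elem * M_elem) / M_total
mass_contribution = 1 * 126.904 = 126.904 g/mol
pct = 100 * 126.904 / 127.912
pct = 99.21195822 %, rounded to 4 dp:

99.2120 %


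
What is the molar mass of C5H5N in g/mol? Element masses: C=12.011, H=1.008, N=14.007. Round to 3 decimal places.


M = sum(count * atomic_mass) over atoms.
M = 5*12.011 + 5*1.008 + 1*14.007
M = 60.055 + 5.04 + 14.007
M = 79.102 g/mol, rounded to 3 dp:

79.102 g/mol


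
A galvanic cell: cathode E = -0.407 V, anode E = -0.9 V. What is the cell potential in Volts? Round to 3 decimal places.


Standard cell potential: E_cell = E_cathode - E_anode.
E_cell = -0.407 - (-0.9)
E_cell = 0.493 V, rounded to 3 dp:

0.493 V


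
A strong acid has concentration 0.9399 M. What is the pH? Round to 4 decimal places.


A strong acid dissociates completely, so [H+] equals the given concentration.
pH = -log10([H+]) = -log10(0.9399)
pH = 0.02691835, rounded to 4 dp:

0.0269


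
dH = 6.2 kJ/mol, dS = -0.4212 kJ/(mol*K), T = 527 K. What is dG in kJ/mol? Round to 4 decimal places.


Gibbs: dG = dH - T*dS (consistent units, dS already in kJ/(mol*K)).
T*dS = 527 * -0.4212 = -221.9724
dG = 6.2 - (-221.9724)
dG = 228.1724 kJ/mol, rounded to 4 dp:

228.1724 kJ/mol


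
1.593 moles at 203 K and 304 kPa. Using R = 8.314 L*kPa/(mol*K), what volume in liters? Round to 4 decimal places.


PV = nRT, solve for V = nRT / P.
nRT = 1.593 * 8.314 * 203 = 2688.573
V = 2688.573 / 304
V = 8.84399013 L, rounded to 4 dp:

8.8440 L


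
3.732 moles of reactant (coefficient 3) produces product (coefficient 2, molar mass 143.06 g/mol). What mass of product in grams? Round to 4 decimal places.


Use the coefficient ratio to convert reactant moles to product moles, then multiply by the product's molar mass.
moles_P = moles_R * (coeff_P / coeff_R) = 3.732 * (2/3) = 2.488
mass_P = moles_P * M_P = 2.488 * 143.06
mass_P = 355.93328 g, rounded to 4 dp:

355.9333 g


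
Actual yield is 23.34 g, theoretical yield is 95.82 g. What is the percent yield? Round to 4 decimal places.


% yield = 100 * actual / theoretical
% yield = 100 * 23.34 / 95.82
% yield = 24.35817157 %, rounded to 4 dp:

24.3582 %


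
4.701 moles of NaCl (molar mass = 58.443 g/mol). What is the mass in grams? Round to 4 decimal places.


mass = n * M
mass = 4.701 * 58.443
mass = 274.740543 g, rounded to 4 dp:

274.7405 g


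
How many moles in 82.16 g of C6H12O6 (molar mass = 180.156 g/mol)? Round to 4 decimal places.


n = mass / M
n = 82.16 / 180.156
n = 0.4560492 mol, rounded to 4 dp:

0.4560 mol


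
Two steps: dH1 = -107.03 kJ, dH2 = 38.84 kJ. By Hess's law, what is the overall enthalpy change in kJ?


Hess's law: enthalpy is a state function, so add the step enthalpies.
dH_total = dH1 + dH2 = -107.03 + (38.84)
dH_total = -68.19 kJ:

-68.19 kJ


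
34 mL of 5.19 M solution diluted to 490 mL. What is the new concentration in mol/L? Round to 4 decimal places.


Dilution: M1*V1 = M2*V2, solve for M2.
M2 = M1*V1 / V2
M2 = 5.19 * 34 / 490
M2 = 176.46 / 490
M2 = 0.36012245 mol/L, rounded to 4 dp:

0.3601 mol/L


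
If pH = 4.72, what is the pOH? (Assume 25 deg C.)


At 25 deg C, pH + pOH = 14.
pOH = 14 - pH = 14 - 4.72
pOH = 9.28:

9.28


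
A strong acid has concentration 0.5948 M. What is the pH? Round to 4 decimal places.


A strong acid dissociates completely, so [H+] equals the given concentration.
pH = -log10([H+]) = -log10(0.5948)
pH = 0.22562904, rounded to 4 dp:

0.2256


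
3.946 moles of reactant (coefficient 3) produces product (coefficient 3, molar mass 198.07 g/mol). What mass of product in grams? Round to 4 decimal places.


Use the coefficient ratio to convert reactant moles to product moles, then multiply by the product's molar mass.
moles_P = moles_R * (coeff_P / coeff_R) = 3.946 * (3/3) = 3.946
mass_P = moles_P * M_P = 3.946 * 198.07
mass_P = 781.58422 g, rounded to 4 dp:

781.5842 g


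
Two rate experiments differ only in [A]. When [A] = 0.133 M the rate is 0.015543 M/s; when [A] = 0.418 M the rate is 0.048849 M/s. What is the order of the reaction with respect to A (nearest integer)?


Rate is proportional to [A]^n, so rate2/rate1 = ([A]2/[A]1)^n. Take logs to solve for n.
rate2/rate1 = 0.048849 / 0.015543 = 3.1428
[A]2/[A]1 = 0.418 / 0.133 = 3.1429
n = ln(3.1428) / ln(3.1429) = 1.0
Nearest integer order:

1


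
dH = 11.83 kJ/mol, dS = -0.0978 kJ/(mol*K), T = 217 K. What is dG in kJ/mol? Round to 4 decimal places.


Gibbs: dG = dH - T*dS (consistent units, dS already in kJ/(mol*K)).
T*dS = 217 * -0.0978 = -21.2226
dG = 11.83 - (-21.2226)
dG = 33.0526 kJ/mol, rounded to 4 dp:

33.0526 kJ/mol


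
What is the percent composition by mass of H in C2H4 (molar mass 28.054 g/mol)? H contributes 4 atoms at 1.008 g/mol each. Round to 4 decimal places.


pct = 100 * (n_elem * M_elem) / M_total
mass_contribution = 4 * 1.008 = 4.032 g/mol
pct = 100 * 4.032 / 28.054
pct = 14.37228203 %, rounded to 4 dp:

14.3723 %


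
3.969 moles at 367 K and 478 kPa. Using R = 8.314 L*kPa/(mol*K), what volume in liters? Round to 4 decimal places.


PV = nRT, solve for V = nRT / P.
nRT = 3.969 * 8.314 * 367 = 12110.3636
V = 12110.3636 / 478
V = 25.3354887 L, rounded to 4 dp:

25.3355 L


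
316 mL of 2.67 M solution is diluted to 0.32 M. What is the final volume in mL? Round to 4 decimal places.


Dilution: M1*V1 = M2*V2, solve for V2.
V2 = M1*V1 / M2
V2 = 2.67 * 316 / 0.32
V2 = 843.72 / 0.32
V2 = 2636.625 mL, rounded to 4 dp:

2636.6250 mL


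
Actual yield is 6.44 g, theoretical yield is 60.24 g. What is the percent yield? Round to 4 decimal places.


% yield = 100 * actual / theoretical
% yield = 100 * 6.44 / 60.24
% yield = 10.69057105 %, rounded to 4 dp:

10.6906 %


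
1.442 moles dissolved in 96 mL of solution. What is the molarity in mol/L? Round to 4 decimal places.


Convert volume to liters: V_L = V_mL / 1000.
V_L = 96 / 1000 = 0.096 L
M = n / V_L = 1.442 / 0.096
M = 15.02083333 mol/L, rounded to 4 dp:

15.0208 mol/L


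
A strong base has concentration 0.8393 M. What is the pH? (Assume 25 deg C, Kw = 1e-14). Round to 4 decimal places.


A strong base dissociates completely, so [OH-] equals the given concentration.
pOH = -log10([OH-]) = -log10(0.8393) = 0.076083
pH = 14 - pOH = 14 - 0.076083
pH = 13.923917, rounded to 4 dp:

13.9239


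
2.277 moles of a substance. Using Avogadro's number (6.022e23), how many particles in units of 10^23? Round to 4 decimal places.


N = n * NA, then divide by 1e23 for the requested units.
N / 1e23 = n * 6.022
N / 1e23 = 2.277 * 6.022
N / 1e23 = 13.712094, rounded to 4 dp:

13.7121


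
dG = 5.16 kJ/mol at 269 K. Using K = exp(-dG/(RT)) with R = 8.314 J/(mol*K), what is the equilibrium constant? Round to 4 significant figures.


dG is in kJ/mol; multiply by 1000 to match R in J/(mol*K).
RT = 8.314 * 269 = 2236.466 J/mol
exponent = -dG*1000 / (RT) = -(5.16*1000) / 2236.466 = -2.30721147
K = exp(-2.30721147)
K = 0.099538431, rounded to 4 significant figures:

0.09954


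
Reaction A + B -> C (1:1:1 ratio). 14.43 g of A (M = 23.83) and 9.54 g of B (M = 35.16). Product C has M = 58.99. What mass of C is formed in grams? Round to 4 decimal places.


Find moles of each reactant; the smaller value is the limiting reagent in a 1:1:1 reaction, so moles_C equals moles of the limiter.
n_A = mass_A / M_A = 14.43 / 23.83 = 0.605539 mol
n_B = mass_B / M_B = 9.54 / 35.16 = 0.271331 mol
Limiting reagent: B (smaller), n_limiting = 0.271331 mol
mass_C = n_limiting * M_C = 0.271331 * 58.99
mass_C = 16.00581569 g, rounded to 4 dp:

16.0058 g


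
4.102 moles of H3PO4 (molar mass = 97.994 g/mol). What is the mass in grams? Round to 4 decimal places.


mass = n * M
mass = 4.102 * 97.994
mass = 401.971388 g, rounded to 4 dp:

401.9714 g


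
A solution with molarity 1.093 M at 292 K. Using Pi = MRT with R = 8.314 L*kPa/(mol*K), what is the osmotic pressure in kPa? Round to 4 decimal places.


Osmotic pressure (van't Hoff): Pi = M*R*T.
RT = 8.314 * 292 = 2427.688
Pi = 1.093 * 2427.688
Pi = 2653.462984 kPa, rounded to 4 dp:

2653.4630 kPa
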